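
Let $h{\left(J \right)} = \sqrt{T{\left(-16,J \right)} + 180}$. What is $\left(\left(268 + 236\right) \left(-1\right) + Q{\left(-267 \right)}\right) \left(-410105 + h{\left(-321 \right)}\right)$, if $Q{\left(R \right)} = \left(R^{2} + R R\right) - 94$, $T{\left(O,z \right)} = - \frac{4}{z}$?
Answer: $-58226707900 + \frac{283960 \sqrt{4637166}}{321} \approx -5.8225 \cdot 10^{10}$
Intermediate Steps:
$h{\left(J \right)} = \sqrt{180 - \frac{4}{J}}$ ($h{\left(J \right)} = \sqrt{- \frac{4}{J} + 180} = \sqrt{180 - \frac{4}{J}}$)
$Q{\left(R \right)} = -94 + 2 R^{2}$ ($Q{\left(R \right)} = \left(R^{2} + R^{2}\right) - 94 = 2 R^{2} - 94 = -94 + 2 R^{2}$)
$\left(\left(268 + 236\right) \left(-1\right) + Q{\left(-267 \right)}\right) \left(-410105 + h{\left(-321 \right)}\right) = \left(\left(268 + 236\right) \left(-1\right) - \left(94 - 2 \left(-267\right)^{2}\right)\right) \left(-410105 + 2 \sqrt{45 - \frac{1}{-321}}\right) = \left(504 \left(-1\right) + \left(-94 + 2 \cdot 71289\right)\right) \left(-410105 + 2 \sqrt{45 - - \frac{1}{321}}\right) = \left(-504 + \left(-94 + 142578\right)\right) \left(-410105 + 2 \sqrt{45 + \frac{1}{321}}\right) = \left(-504 + 142484\right) \left(-410105 + 2 \sqrt{\frac{14446}{321}}\right) = 141980 \left(-410105 + 2 \frac{\sqrt{4637166}}{321}\right) = 141980 \left(-410105 + \frac{2 \sqrt{4637166}}{321}\right) = -58226707900 + \frac{283960 \sqrt{4637166}}{321}$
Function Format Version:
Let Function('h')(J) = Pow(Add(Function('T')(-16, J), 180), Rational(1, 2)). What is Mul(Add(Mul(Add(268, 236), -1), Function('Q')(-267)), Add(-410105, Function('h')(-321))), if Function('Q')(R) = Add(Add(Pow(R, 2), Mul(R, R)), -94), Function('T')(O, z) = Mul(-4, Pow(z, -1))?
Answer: Add(-58226707900, Mul(Rational(283960, 321), Pow(4637166, Rational(1, 2)))) ≈ -5.8225e+10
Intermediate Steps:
Function('h')(J) = Pow(Add(180, Mul(-4, Pow(J, -1))), Rational(1, 2)) (Function('h')(J) = Pow(Add(Mul(-4, Pow(J, -1)), 180), Rational(1, 2)) = Pow(Add(180, Mul(-4, Pow(J, -1))), Rational(1, 2)))
Function('Q')(R) = Add(-94, Mul(2, Pow(R, 2))) (Function('Q')(R) = Add(Add(Pow(R, 2), Pow(R, 2)), -94) = Add(Mul(2, Pow(R, 2)), -94) = Add(-94, Mul(2, Pow(R, 2))))
Mul(Add(Mul(Add(268, 236), -1), Function('Q')(-267)), Add(-410105, Function('h')(-321))) = Mul(Add(Mul(Add(268, 236), -1), Add(-94, Mul(2, Pow(-267, 2)))), Add(-410105, Mul(2, Pow(Add(45, Mul(-1, Pow(-321, -1))), Rational(1, 2))))) = Mul(Add(Mul(504, -1), Add(-94, Mul(2, 71289))), Add(-410105, Mul(2, Pow(Add(45, Mul(-1, Rational(-1, 321))), Rational(1, 2))))) = Mul(Add(-504, Add(-94, 142578)), Add(-410105, Mul(2, Pow(Add(45, Rational(1, 321)), Rational(1, 2))))) = Mul(Add(-504, 142484), Add(-410105, Mul(2, Pow(Rational(14446, 321), Rational(1, 2))))) = Mul(141980, Add(-410105, Mul(2, Mul(Rational(1, 321), Pow(4637166, Rational(1, 2)))))) = Mul(141980, Add(-410105, Mul(Rational(2, 321), Pow(4637166, Rational(1, 2))))) = Add(-58226707900, Mul(Rational(283960, 321), Pow(4637166, Rational(1, 2))))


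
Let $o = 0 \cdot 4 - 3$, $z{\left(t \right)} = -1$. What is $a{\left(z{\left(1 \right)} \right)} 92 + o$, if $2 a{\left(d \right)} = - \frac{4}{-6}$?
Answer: $\frac{83}{3} \approx 27.667$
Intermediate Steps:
$a{\left(d \right)} = \frac{1}{3}$ ($a{\left(d \right)} = \frac{\left(-4\right) \frac{1}{-6}}{2} = \frac{\left(-4\right) \left(- \frac{1}{6}\right)}{2} = \frac{1}{2} \cdot \frac{2}{3} = \frac{1}{3}$)
$o = -3$ ($o = 0 - 3 = -3$)
$a{\left(z{\left(1 \right)} \right)} 92 + o = \frac{1}{3} \cdot 92 - 3 = \frac{92}{3} - 3 = \frac{83}{3}$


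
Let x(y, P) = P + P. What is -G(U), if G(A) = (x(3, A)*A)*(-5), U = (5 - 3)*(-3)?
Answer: 360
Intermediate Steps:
x(y, P) = 2*P
U = -6 (U = 2*(-3) = -6)
G(A) = -10*A² (G(A) = ((2*A)*A)*(-5) = (2*A²)*(-5) = -10*A²)
-G(U) = -(-10)*(-6)² = -(-10)*36 = -1*(-360) = 360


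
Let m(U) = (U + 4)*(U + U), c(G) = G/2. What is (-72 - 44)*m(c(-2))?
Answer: 696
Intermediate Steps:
c(G) = G/2 (c(G) = G*(1/2) = G/2)
m(U) = 2*U*(4 + U) (m(U) = (4 + U)*(2*U) = 2*U*(4 + U))
(-72 - 44)*m(c(-2)) = (-72 - 44)*(2*((1/2)*(-2))*(4 + (1/2)*(-2))) = -232*(-1)*(4 - 1) = -232*(-1)*3 = -116*(-6) = 696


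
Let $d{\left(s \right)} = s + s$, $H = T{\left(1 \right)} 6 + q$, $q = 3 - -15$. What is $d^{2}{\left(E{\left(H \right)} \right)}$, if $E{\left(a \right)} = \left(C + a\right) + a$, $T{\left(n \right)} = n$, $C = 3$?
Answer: $10404$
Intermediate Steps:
$q = 18$ ($q = 3 + 15 = 18$)
$H = 24$ ($H = 1 \cdot 6 + 18 = 6 + 18 = 24$)
$E{\left(a \right)} = 3 + 2 a$ ($E{\left(a \right)} = \left(3 + a\right) + a = 3 + 2 a$)
$d{\left(s \right)} = 2 s$
$d^{2}{\left(E{\left(H \right)} \right)} = \left(2 \left(3 + 2 \cdot 24\right)\right)^{2} = \left(2 \left(3 + 48\right)\right)^{2} = \left(2 \cdot 51\right)^{2} = 102^{2} = 10404$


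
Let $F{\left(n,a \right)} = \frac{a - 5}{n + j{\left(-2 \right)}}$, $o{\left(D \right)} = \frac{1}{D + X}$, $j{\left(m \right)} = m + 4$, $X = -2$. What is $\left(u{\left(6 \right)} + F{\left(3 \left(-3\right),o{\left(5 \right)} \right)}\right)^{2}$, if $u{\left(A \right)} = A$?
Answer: $\frac{400}{9} \approx 44.444$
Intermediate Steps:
$j{\left(m \right)} = 4 + m$
$o{\left(D \right)} = \frac{1}{-2 + D}$ ($o{\left(D \right)} = \frac{1}{D - 2} = \frac{1}{-2 + D}$)
$F{\left(n,a \right)} = \frac{-5 + a}{2 + n}$ ($F{\left(n,a \right)} = \frac{a - 5}{n + \left(4 - 2\right)} = \frac{-5 + a}{n + 2} = \frac{-5 + a}{2 + n}$)
$\left(u{\left(6 \right)} + F{\left(3 \left(-3\right),o{\left(5 \right)} \right)}\right)^{2} = \left(6 + \frac{-5 + \frac{1}{-2 + 5}}{2 + 3 \left(-3\right)}\right)^{2} = \left(6 + \frac{-5 + \frac{1}{3}}{2 - 9}\right)^{2} = \left(6 + \frac{-5 + \frac{1}{3}}{-7}\right)^{2} = \left(6 - - \frac{2}{3}\right)^{2} = \left(6 + \frac{2}{3}\right)^{2} = \left(\frac{20}{3}\right)^{2} = \frac{400}{9}$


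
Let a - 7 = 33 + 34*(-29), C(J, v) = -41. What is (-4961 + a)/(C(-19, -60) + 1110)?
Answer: -5907/1069 ≈ -5.5257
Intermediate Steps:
a = -946 (a = 7 + (33 + 34*(-29)) = 7 + (33 - 986) = 7 - 953 = -946)
(-4961 + a)/(C(-19, -60) + 1110) = (-4961 - 946)/(-41 + 1110) = -5907/1069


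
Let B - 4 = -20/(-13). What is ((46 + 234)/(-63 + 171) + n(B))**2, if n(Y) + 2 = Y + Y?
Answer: 16777216/123201 ≈ 136.18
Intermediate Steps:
B = 72/13 (B = 4 - 20/(-13) = 4 - 20*(-1/13) = 4 + 20/13 = 72/13 ≈ 5.5385)
n(Y) = -2 + 2*Y (n(Y) = -2 + (Y + Y) = -2 + 2*Y)
((46 + 234)/(-63 + 171) + n(B))**2 = ((46 + 234)/(-63 + 171) + (-2 + 2*(72/13)))**2 = (280/108 + (-2 + 144/13))**2 = (280*(1/108) + 118/13)**2 = (70/27 + 118/13)**2 = (4096/351)**2 = 16777216/123201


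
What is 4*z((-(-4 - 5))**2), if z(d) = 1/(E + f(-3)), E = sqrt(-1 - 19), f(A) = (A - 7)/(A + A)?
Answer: 12/41 - 72*I*sqrt(5)/205 ≈ 0.29268 - 0.78535*I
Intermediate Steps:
f(A) = (-7 + A)/(2*A) (f(A) = (-7 + A)/((2*A)) = (-7 + A)*(1/(2*A)) = (-7 + A)/(2*A))
E = 2*I*sqrt(5) (E = sqrt(-20) = 2*I*sqrt(5) ≈ 4.4721*I)
z(d) = 1/(5/3 + 2*I*sqrt(5)) (z(d) = 1/(2*I*sqrt(5) + (1/2)*(-7 - 3)/(-3)) = 1/(2*I*sqrt(5) + (1/2)*(-1/3)*(-10)) = 1/(2*I*sqrt(5) + 5/3) = 1/(5/3 + 2*I*sqrt(5)))
4*z((-(-4 - 5))**2) = 4*(3/41 - 18*I*sqrt(5)/205) = 12/41 - 72*I*sqrt(5)/205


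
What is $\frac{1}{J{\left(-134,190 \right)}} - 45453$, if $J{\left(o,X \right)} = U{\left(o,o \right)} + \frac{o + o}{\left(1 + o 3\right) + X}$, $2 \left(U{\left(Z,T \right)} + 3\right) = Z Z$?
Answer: $- \frac{86087663618}{1893993} \approx -45453.0$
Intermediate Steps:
$U{\left(Z,T \right)} = -3 + \frac{Z^{2}}{2}$ ($U{\left(Z,T \right)} = -3 + \frac{Z Z}{2} = -3 + \frac{Z^{2}}{2}$)
$J{\left(o,X \right)} = -3 + \frac{o^{2}}{2} + \frac{2 o}{1 + X + 3 o}$ ($J{\left(o,X \right)} = \left(-3 + \frac{o^{2}}{2}\right) + \frac{o + o}{\left(1 + o 3\right) + X} = \left(-3 + \frac{o^{2}}{2}\right) + \frac{2 o}{\left(1 + 3 o\right) + X} = \left(-3 + \frac{o^{2}}{2}\right) + \frac{2 o}{1 + X + 3 o} = -3 + \frac{o^{2}}{2} + \frac{2 o}{1 + X + 3 o}$)
$\frac{1}{J{\left(-134,190 \right)}} - 45453 = \frac{1}{\frac{1}{2} \frac{1}{1 + 190 + 3 \left(-134\right)} \left(-6 + \left(-134\right)^{2} - -1876 - 1140 + 3 \left(-134\right)^{3} + 190 \left(-134\right)^{2}\right)} - 45453 = \frac{1}{\frac{1}{2} \frac{1}{1 + 190 - 402} \left(-6 + 17956 + 1876 - 1140 + 3 \left(-2406104\right) + 190 \cdot 17956\right)} - 45453 = \frac{1}{\frac{1}{2} \frac{1}{-211} \left(-6 + 17956 + 1876 - 1140 - 7218312 + 3411640\right)} - 45453 = \frac{1}{\frac{1}{2} \left(- \frac{1}{211}\right) \left(-3787986\right)} - 45453 = \frac{1}{\frac{1893993}{211}} - 45453 = \frac{211}{1893993} - 45453 = - \frac{86087663618}{1893993}$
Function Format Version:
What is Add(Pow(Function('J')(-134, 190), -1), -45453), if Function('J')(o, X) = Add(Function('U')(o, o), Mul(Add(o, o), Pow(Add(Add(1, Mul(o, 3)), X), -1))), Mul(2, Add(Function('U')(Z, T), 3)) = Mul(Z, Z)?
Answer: Rational(-86087663618, 1893993) ≈ -45453.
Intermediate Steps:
Function('U')(Z, T) = Add(-3, Mul(Rational(1, 2), Pow(Z, 2))) (Function('U')(Z, T) = Add(-3, Mul(Rational(1, 2), Mul(Z, Z))) = Add(-3, Mul(Rational(1, 2), Pow(Z, 2))))
Function('J')(o, X) = Add(-3, Mul(Rational(1, 2), Pow(o, 2)), Mul(2, o, Pow(Add(1, X, Mul(3, o)), -1))) (Function('J')(o, X) = Add(Add(-3, Mul(Rational(1, 2), Pow(o, 2))), Mul(Add(o, o), Pow(Add(Add(1, Mul(o, 3)), X), -1))) = Add(Add(-3, Mul(Rational(1, 2), Pow(o, 2))), Mul(Mul(2, o), Pow(Add(Add(1, Mul(3, o)), X), -1))) = Add(Add(-3, Mul(Rational(1, 2), Pow(o, 2))), Mul(Mul(2, o), Pow(Add(1, X, Mul(3, o)), -1))) = Add(Add(-3, Mul(Rational(1, 2), Pow(o, 2))), Mul(2, o, Pow(Add(1, X, Mul(3, o)), -1))) = Add(-3, Mul(Rational(1, 2), Pow(o, 2)), Mul(2, o, Pow(Add(1, X, Mul(3, o)), -1))))
Add(Pow(Function('J')(-134, 190), -1), -45453) = Add(Pow(Mul(Rational(1, 2), Pow(Add(1, 190, Mul(3, -134)), -1), Add(-6, Pow(-134, 2), Mul(-14, -134), Mul(-6, 190), Mul(3, Pow(-134, 3)), Mul(190, Pow(-134, 2)))), -1), -45453) = Add(Pow(Mul(Rational(1, 2), Pow(Add(1, 190, -402), -1), Add(-6, 17956, 1876, -1140, Mul(3, -2406104), Mul(190, 17956))), -1), -45453) = Add(Pow(Mul(Rational(1, 2), Pow(-211, -1), Add(-6, 17956, 1876, -1140, -7218312, 3411640)), -1), -45453) = Add(Pow(Mul(Rational(1, 2), Rational(-1, 211), -3787986), -1), -45453) = Add(Pow(Rational(1893993, 211), -1), -45453) = Add(Rational(211, 1893993), -45453) = Rational(-86087663618, 1893993)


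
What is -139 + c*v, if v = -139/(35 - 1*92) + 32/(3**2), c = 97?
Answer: 75656/171 ≈ 442.43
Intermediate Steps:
v = 1025/171 (v = -139/(35 - 92) + 32/9 = -139/(-57) + 32*(1/9) = -139*(-1/57) + 32/9 = 139/57 + 32/9 = 1025/171 ≈ 5.9941)
-139 + c*v = -139 + 97*(1025/171) = -139 + 99425/171 = 75656/171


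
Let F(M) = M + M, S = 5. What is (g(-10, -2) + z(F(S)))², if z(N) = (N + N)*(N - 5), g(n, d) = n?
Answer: 8100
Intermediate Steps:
F(M) = 2*M
z(N) = 2*N*(-5 + N) (z(N) = (2*N)*(-5 + N) = 2*N*(-5 + N))
(g(-10, -2) + z(F(S)))² = (-10 + 2*(2*5)*(-5 + 2*5))² = (-10 + 2*10*(-5 + 10))² = (-10 + 2*10*5)² = (-10 + 100)² = 90² = 8100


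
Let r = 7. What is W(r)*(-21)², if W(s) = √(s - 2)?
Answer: 441*√5 ≈ 986.11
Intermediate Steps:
W(s) = √(-2 + s)
W(r)*(-21)² = √(-2 + 7)*(-21)² = √5*441 = 441*√5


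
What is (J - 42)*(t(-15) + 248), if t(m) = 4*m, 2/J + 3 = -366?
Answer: -2914000/369 ≈ -7897.0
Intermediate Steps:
J = -2/369 (J = 2/(-3 - 366) = 2/(-369) = 2*(-1/369) = -2/369 ≈ -0.0054201)
(J - 42)*(t(-15) + 248) = (-2/369 - 42)*(4*(-15) + 248) = -15500*(-60 + 248)/369 = -15500/369*188 = -2914000/369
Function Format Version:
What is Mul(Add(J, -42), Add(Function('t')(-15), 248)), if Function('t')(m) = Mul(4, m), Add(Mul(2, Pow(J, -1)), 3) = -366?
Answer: Rational(-2914000, 369) ≈ -7897.0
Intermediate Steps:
J = Rational(-2, 369) (J = Mul(2, Pow(Add(-3, -366), -1)) = Mul(2, Pow(-369, -1)) = Mul(2, Rational(-1, 369)) = Rational(-2, 369) ≈ -0.0054201)
Mul(Add(J, -42), Add(Function('t')(-15), 248)) = Mul(Add(Rational(-2, 369), -42), Add(Mul(4, -15), 248)) = Mul(Rational(-15500, 369), Add(-60, 248)) = Mul(Rational(-15500, 369), 188) = Rational(-2914000, 369)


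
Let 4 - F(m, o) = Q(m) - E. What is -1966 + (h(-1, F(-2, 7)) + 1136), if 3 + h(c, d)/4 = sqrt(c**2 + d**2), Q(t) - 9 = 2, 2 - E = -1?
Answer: -842 + 4*sqrt(17) ≈ -825.51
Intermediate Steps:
E = 3 (E = 2 - 1*(-1) = 2 + 1 = 3)
Q(t) = 11 (Q(t) = 9 + 2 = 11)
F(m, o) = -4 (F(m, o) = 4 - (11 - 1*3) = 4 - (11 - 3) = 4 - 1*8 = 4 - 8 = -4)
h(c, d) = -12 + 4*sqrt(c**2 + d**2)
-1966 + (h(-1, F(-2, 7)) + 1136) = -1966 + ((-12 + 4*sqrt((-1)**2 + (-4)**2)) + 1136) = -1966 + ((-12 + 4*sqrt(1 + 16)) + 1136) = -1966 + ((-12 + 4*sqrt(17)) + 1136) = -1966 + (1124 + 4*sqrt(17)) = -842 + 4*sqrt(17)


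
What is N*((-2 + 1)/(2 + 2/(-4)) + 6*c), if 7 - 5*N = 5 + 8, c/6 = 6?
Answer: -1292/5 ≈ -258.40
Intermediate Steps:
c = 36 (c = 6*6 = 36)
N = -6/5 (N = 7/5 - (5 + 8)/5 = 7/5 - 1/5*13 = 7/5 - 13/5 = -6/5 ≈ -1.2000)
N*((-2 + 1)/(2 + 2/(-4)) + 6*c) = -6*((-2 + 1)/(2 + 2/(-4)) + 6*36)/5 = -6*(-1/(2 + 2*(-1/4)) + 216)/5 = -6*(-1/(2 - 1/2) + 216)/5 = -6*(-1/3/2 + 216)/5 = -6*(-1*2/3 + 216)/5 = -6*(-2/3 + 216)/5 = -6/5*646/3 = -1292/5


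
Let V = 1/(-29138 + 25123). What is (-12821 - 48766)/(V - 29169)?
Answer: 247271805/117113536 ≈ 2.1114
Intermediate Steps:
V = -1/4015 (V = 1/(-4015) = -1/4015 ≈ -0.00024907)
(-12821 - 48766)/(V - 29169) = (-12821 - 48766)/(-1/4015 - 29169) = -61587/(-117113536/4015) = -61587*(-4015/117113536) = 247271805/117113536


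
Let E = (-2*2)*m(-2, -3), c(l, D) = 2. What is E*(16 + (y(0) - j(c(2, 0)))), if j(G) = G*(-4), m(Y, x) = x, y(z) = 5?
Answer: 348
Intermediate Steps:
j(G) = -4*G
E = 12 (E = -2*2*(-3) = -4*(-3) = 12)
E*(16 + (y(0) - j(c(2, 0)))) = 12*(16 + (5 - (-4)*2)) = 12*(16 + (5 - 1*(-8))) = 12*(16 + (5 + 8)) = 12*(16 + 13) = 12*29 = 348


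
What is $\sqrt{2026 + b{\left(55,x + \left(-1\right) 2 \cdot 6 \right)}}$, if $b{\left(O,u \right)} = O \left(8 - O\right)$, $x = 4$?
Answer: $i \sqrt{559} \approx 23.643 i$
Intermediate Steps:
$\sqrt{2026 + b{\left(55,x + \left(-1\right) 2 \cdot 6 \right)}} = \sqrt{2026 + 55 \left(8 - 55\right)} = \sqrt{2026 + 55 \left(-47\right)} = \sqrt{2026 - 2585} = \sqrt{-559} = i \sqrt{559}$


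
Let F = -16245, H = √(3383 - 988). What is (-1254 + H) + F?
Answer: -17499 + √2395 ≈ -17450.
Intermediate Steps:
H = √2395 ≈ 48.939
(-1254 + H) + F = (-1254 + √2395) - 16245 = -17499 + √2395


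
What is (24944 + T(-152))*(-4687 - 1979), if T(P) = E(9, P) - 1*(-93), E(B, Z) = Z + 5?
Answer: -165916740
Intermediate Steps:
E(B, Z) = 5 + Z
T(P) = 98 + P (T(P) = (5 + P) - 1*(-93) = (5 + P) + 93 = 98 + P)
(24944 + T(-152))*(-4687 - 1979) = (24944 + (98 - 152))*(-4687 - 1979) = (24944 - 54)*(-6666) = 24890*(-6666) = -165916740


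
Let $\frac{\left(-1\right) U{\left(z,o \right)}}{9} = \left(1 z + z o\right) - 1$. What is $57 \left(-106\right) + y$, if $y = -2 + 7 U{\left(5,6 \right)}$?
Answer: $-8186$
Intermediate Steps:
$U{\left(z,o \right)} = 9 - 9 z - 9 o z$ ($U{\left(z,o \right)} = - 9 \left(\left(1 z + z o\right) - 1\right) = - 9 \left(\left(z + o z\right) - 1\right) = - 9 \left(-1 + z + o z\right) = 9 - 9 z - 9 o z$)
$y = -2144$ ($y = -2 + 7 \left(9 - 45 - 54 \cdot 5\right) = -2 + 7 \left(9 - 45 - 270\right) = -2 + 7 \left(-306\right) = -2 - 2142 = -2144$)
$57 \left(-106\right) + y = 57 \left(-106\right) - 2144 = -6042 - 2144 = -8186$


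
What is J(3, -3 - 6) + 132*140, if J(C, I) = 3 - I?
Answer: 18492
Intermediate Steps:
J(3, -3 - 6) + 132*140 = (3 - (-3 - 6)) + 132*140 = (3 - 1*(-9)) + 18480 = (3 + 9) + 18480 = 12 + 18480 = 18492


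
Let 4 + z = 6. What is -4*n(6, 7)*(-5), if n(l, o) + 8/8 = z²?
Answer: 60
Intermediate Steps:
z = 2 (z = -4 + 6 = 2)
n(l, o) = 3 (n(l, o) = -1 + 2² = -1 + 4 = 3)
-4*n(6, 7)*(-5) = -4*3*(-5) = -12*(-5) = 60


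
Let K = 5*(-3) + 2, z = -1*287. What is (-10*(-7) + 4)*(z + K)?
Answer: -22200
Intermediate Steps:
z = -287
K = -13 (K = -15 + 2 = -13)
(-10*(-7) + 4)*(z + K) = (-10*(-7) + 4)*(-287 - 13) = (70 + 4)*(-300) = 74*(-300) = -22200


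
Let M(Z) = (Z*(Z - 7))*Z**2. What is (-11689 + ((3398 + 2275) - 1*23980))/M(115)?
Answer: -7499/41063625 ≈ -0.00018262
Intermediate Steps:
M(Z) = Z**3*(-7 + Z) (M(Z) = (Z*(-7 + Z))*Z**2 = Z**3*(-7 + Z))
(-11689 + ((3398 + 2275) - 1*23980))/M(115) = (-11689 + ((3398 + 2275) - 1*23980))/((115**3*(-7 + 115))) = (-11689 + (5673 - 23980))/((1520875*108)) = (-11689 - 18307)/164254500 = -29996*1/164254500 = -7499/41063625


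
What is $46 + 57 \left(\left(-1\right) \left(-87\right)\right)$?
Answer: $5005$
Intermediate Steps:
$46 + 57 \left(\left(-1\right) \left(-87\right)\right) = 46 + 57 \cdot 87 = 46 + 4959 = 5005$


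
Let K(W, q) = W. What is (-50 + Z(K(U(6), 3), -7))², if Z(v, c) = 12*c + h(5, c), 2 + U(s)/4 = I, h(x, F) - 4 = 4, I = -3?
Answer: 15876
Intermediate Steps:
h(x, F) = 8 (h(x, F) = 4 + 4 = 8)
U(s) = -20 (U(s) = -8 + 4*(-3) = -8 - 12 = -20)
Z(v, c) = 8 + 12*c (Z(v, c) = 12*c + 8 = 8 + 12*c)
(-50 + Z(K(U(6), 3), -7))² = (-50 + (8 + 12*(-7)))² = (-50 + (8 - 84))² = (-50 - 76)² = (-126)² = 15876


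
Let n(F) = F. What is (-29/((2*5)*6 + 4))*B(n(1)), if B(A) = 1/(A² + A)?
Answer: -29/128 ≈ -0.22656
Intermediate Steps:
B(A) = 1/(A + A²)
(-29/((2*5)*6 + 4))*B(n(1)) = (-29/((2*5)*6 + 4))*(1/(1*(1 + 1))) = (-29/(10*6 + 4))*(1/2) = (-29/(60 + 4))*(1*(½)) = -29/64*(½) = -29*1/64*(½) = -29/64*½ = -29/128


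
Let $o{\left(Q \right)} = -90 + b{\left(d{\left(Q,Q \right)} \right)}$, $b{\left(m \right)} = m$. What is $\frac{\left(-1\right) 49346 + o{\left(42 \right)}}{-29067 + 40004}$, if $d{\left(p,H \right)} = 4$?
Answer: $- \frac{49432}{10937} \approx -4.5197$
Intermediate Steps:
$o{\left(Q \right)} = -86$ ($o{\left(Q \right)} = -90 + 4 = -86$)
$\frac{\left(-1\right) 49346 + o{\left(42 \right)}}{-29067 + 40004} = \frac{\left(-1\right) 49346 - 86}{-29067 + 40004} = \frac{-49346 - 86}{10937} = \left(-49432\right) \frac{1}{10937} = - \frac{49432}{10937}$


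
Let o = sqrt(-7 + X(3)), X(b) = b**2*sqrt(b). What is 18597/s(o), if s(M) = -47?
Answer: -18597/47 ≈ -395.68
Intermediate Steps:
X(b) = b**(5/2)
o = sqrt(-7 + 9*sqrt(3)) (o = sqrt(-7 + 3**(5/2)) = sqrt(-7 + 9*sqrt(3)) ≈ 2.9306)
18597/s(o) = 18597/(-47) = 18597*(-1/47) = -18597/47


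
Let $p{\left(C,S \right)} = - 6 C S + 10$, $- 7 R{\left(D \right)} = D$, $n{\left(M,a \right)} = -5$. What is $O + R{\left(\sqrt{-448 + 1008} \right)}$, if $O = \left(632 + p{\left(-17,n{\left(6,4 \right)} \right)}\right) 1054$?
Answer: $139128 - \frac{4 \sqrt{35}}{7} \approx 1.3912 \cdot 10^{5}$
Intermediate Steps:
$R{\left(D \right)} = - \frac{D}{7}$
$p{\left(C,S \right)} = 10 - 6 C S$ ($p{\left(C,S \right)} = - 6 C S + 10 = 10 - 6 C S$)
$O = 139128$ ($O = \left(632 + \left(10 - \left(-102\right) \left(-5\right)\right)\right) 1054 = \left(632 + \left(10 - 510\right)\right) 1054 = \left(632 - 500\right) 1054 = 132 \cdot 1054 = 139128$)
$O + R{\left(\sqrt{-448 + 1008} \right)} = 139128 - \frac{\sqrt{-448 + 1008}}{7} = 139128 - \frac{\sqrt{560}}{7} = 139128 - \frac{4 \sqrt{35}}{7}$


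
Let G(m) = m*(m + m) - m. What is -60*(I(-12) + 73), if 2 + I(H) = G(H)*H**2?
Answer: -2596260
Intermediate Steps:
G(m) = -m + 2*m**2 (G(m) = m*(2*m) - m = 2*m**2 - m = -m + 2*m**2)
I(H) = -2 + H**3*(-1 + 2*H) (I(H) = -2 + (H*(-1 + 2*H))*H**2 = -2 + H**3*(-1 + 2*H))
-60*(I(-12) + 73) = -60*((-2 + (-12)**3*(-1 + 2*(-12))) + 73) = -60*((-2 - 1728*(-1 - 24)) + 73) = -60*((-2 - 1728*(-25)) + 73) = -60*((-2 + 43200) + 73) = -60*(43198 + 73) = -60*43271 = -2596260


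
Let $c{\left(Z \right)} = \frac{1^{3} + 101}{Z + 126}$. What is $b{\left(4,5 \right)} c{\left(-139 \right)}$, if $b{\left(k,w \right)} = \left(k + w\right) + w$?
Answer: $- \frac{1428}{13} \approx -109.85$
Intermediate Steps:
$b{\left(k,w \right)} = k + 2 w$
$c{\left(Z \right)} = \frac{102}{126 + Z}$ ($c{\left(Z \right)} = \frac{1 + 101}{126 + Z} = \frac{102}{126 + Z}$)
$b{\left(4,5 \right)} c{\left(-139 \right)} = \left(4 + 2 \cdot 5\right) \frac{102}{126 - 139} = \left(4 + 10\right) \frac{102}{-13} = 14 \cdot 102 \left(- \frac{1}{13}\right) = 14 \left(- \frac{102}{13}\right) = - \frac{1428}{13}$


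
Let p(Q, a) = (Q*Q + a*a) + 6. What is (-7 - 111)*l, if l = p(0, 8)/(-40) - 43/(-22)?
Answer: -531/22 ≈ -24.136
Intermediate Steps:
p(Q, a) = 6 + Q² + a² (p(Q, a) = (Q² + a²) + 6 = 6 + Q² + a²)
l = 9/44 (l = (6 + 0² + 8²)/(-40) - 43/(-22) = (6 + 0 + 64)*(-1/40) - 43*(-1/22) = 70*(-1/40) + 43/22 = -7/4 + 43/22 = 9/44 ≈ 0.20455)
(-7 - 111)*l = (-7 - 111)*(9/44) = -118*9/44 = -531/22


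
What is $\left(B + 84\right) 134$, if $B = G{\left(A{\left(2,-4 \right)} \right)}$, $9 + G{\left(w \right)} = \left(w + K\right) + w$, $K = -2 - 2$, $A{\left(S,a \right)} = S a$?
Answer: $7370$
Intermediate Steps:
$K = -4$
$G{\left(w \right)} = -13 + 2 w$ ($G{\left(w \right)} = -9 + \left(\left(w - 4\right) + w\right) = -9 + \left(\left(-4 + w\right) + w\right) = -9 + \left(-4 + 2 w\right) = -13 + 2 w$)
$B = -29$ ($B = -13 + 2 \cdot 2 \left(-4\right) = -13 + 2 \left(-8\right) = -13 - 16 = -29$)
$\left(B + 84\right) 134 = \left(-29 + 84\right) 134 = 55 \cdot 134 = 7370$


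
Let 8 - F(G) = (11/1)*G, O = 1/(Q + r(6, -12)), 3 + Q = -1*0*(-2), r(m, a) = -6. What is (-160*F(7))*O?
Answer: -3680/3 ≈ -1226.7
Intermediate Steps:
Q = -3 (Q = -3 - 1*0*(-2) = -3 + 0*(-2) = -3 + 0 = -3)
O = -⅑ (O = 1/(-3 - 6) = 1/(-9) = -⅑ ≈ -0.11111)
F(G) = 8 - 11*G (F(G) = 8 - 11/1*G = 8 - 11*1*G = 8 - 11*G)
(-160*F(7))*O = -160*(8 - 11*7)*(-⅑) = -160*(8 - 77)*(-⅑) = -160*(-69)*(-⅑) = 11040*(-⅑) = -3680/3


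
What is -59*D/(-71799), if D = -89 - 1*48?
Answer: -8083/71799 ≈ -0.11258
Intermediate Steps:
D = -137 (D = -89 - 48 = -137)
-59*D/(-71799) = -59*(-137)/(-71799) = 8083*(-1/71799) = -8083/71799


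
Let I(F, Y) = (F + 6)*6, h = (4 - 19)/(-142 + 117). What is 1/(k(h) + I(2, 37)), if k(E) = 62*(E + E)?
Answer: 5/612 ≈ 0.0081699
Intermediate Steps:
h = ⅗ (h = -15/(-25) = -15*(-1/25) = ⅗ ≈ 0.60000)
I(F, Y) = 36 + 6*F (I(F, Y) = (6 + F)*6 = 36 + 6*F)
k(E) = 124*E (k(E) = 62*(2*E) = 124*E)
1/(k(h) + I(2, 37)) = 1/(124*(⅗) + (36 + 6*2)) = 1/(372/5 + (36 + 12)) = 1/(372/5 + 48) = 1/(612/5) = 5/612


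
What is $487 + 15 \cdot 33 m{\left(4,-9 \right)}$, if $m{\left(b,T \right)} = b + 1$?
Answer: $2962$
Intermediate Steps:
$m{\left(b,T \right)} = 1 + b$
$487 + 15 \cdot 33 m{\left(4,-9 \right)} = 487 + 15 \cdot 33 \left(1 + 4\right) = 487 + 495 \cdot 5 = 487 + 2475 = 2962$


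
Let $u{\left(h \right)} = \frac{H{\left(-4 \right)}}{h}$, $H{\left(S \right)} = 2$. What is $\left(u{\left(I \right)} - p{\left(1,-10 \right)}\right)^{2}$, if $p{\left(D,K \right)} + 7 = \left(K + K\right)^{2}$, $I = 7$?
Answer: $\frac{7557001}{49} \approx 1.5422 \cdot 10^{5}$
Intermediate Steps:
$p{\left(D,K \right)} = -7 + 4 K^{2}$ ($p{\left(D,K \right)} = -7 + \left(K + K\right)^{2} = -7 + \left(2 K\right)^{2} = -7 + 4 K^{2}$)
$u{\left(h \right)} = \frac{2}{h}$
$\left(u{\left(I \right)} - p{\left(1,-10 \right)}\right)^{2} = \left(\frac{2}{7} - \left(-7 + 4 \left(-10\right)^{2}\right)\right)^{2} = \left(2 \cdot \frac{1}{7} - \left(-7 + 4 \cdot 100\right)\right)^{2} = \left(\frac{2}{7} - \left(-7 + 400\right)\right)^{2} = \left(\frac{2}{7} - 393\right)^{2} = \left(- \frac{2749}{7}\right)^{2} = \frac{7557001}{49}$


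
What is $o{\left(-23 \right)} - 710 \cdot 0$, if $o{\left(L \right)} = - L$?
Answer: $23$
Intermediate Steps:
$o{\left(-23 \right)} - 710 \cdot 0 = \left(-1\right) \left(-23\right) - 710 \cdot 0 = 23 - 0 = 23 + 0 = 23$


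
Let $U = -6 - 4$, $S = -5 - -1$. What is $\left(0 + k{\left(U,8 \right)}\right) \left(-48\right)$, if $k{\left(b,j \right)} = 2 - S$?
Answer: $-288$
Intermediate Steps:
$S = -4$ ($S = -5 + 1 = -4$)
$U = -10$ ($U = -6 - 4 = -10$)
$k{\left(b,j \right)} = 6$ ($k{\left(b,j \right)} = 2 - -4 = 2 + 4 = 6$)
$\left(0 + k{\left(U,8 \right)}\right) \left(-48\right) = \left(0 + 6\right) \left(-48\right) = 6 \left(-48\right) = -288$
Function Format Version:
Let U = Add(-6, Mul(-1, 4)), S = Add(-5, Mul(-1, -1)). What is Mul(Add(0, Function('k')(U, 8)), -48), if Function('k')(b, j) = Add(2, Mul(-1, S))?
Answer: -288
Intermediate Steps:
S = -4 (S = Add(-5, 1) = -4)
U = -10 (U = Add(-6, -4) = -10)
Function('k')(b, j) = 6 (Function('k')(b, j) = Add(2, Mul(-1, -4)) = Add(2, 4) = 6)
Mul(Add(0, Function('k')(U, 8)), -48) = Mul(Add(0, 6), -48) = Mul(6, -48) = -288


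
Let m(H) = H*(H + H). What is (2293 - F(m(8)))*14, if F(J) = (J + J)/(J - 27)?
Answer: 3238718/101 ≈ 32067.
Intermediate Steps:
m(H) = 2*H² (m(H) = H*(2*H) = 2*H²)
F(J) = 2*J/(-27 + J) (F(J) = (2*J)/(-27 + J) = 2*J/(-27 + J))
(2293 - F(m(8)))*14 = (2293 - 2*2*8²/(-27 + 2*8²))*14 = (2293 - 2*2*64/(-27 + 2*64))*14 = (2293 - 2*128/(-27 + 128))*14 = (2293 - 2*128/101)*14 = (2293 - 1*256/101)*14 = (2293 - 256/101)*14 = (231337/101)*14 = 3238718/101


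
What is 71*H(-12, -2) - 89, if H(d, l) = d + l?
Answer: -1083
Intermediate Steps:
71*H(-12, -2) - 89 = 71*(-12 - 2) - 89 = 71*(-14) - 89 = -994 - 89 = -1083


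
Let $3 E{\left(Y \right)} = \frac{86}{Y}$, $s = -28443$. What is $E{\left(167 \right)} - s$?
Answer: $\frac{14250029}{501} \approx 28443.0$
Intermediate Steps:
$E{\left(Y \right)} = \frac{86}{3 Y}$ ($E{\left(Y \right)} = \frac{86 \frac{1}{Y}}{3} = \frac{86}{3 Y}$)
$E{\left(167 \right)} - s = \frac{86}{3 \cdot 167} - -28443 = \frac{86}{3} \cdot \frac{1}{167} + 28443 = \frac{86}{501} + 28443 = \frac{14250029}{501}$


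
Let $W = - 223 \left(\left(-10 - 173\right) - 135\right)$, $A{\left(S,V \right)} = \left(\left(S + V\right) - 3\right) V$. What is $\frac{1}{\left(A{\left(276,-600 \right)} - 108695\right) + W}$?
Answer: $\frac{1}{158419} \approx 6.3124 \cdot 10^{-6}$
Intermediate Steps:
$A{\left(S,V \right)} = V \left(-3 + S + V\right)$ ($A{\left(S,V \right)} = \left(-3 + S + V\right) V = V \left(-3 + S + V\right)$)
$W = 70914$ ($W = - 223 \left(-183 - 135\right) = \left(-223\right) \left(-318\right) = 70914$)
$\frac{1}{\left(A{\left(276,-600 \right)} - 108695\right) + W} = \frac{1}{\left(- 600 \left(-3 + 276 - 600\right) - 108695\right) + 70914} = \frac{1}{\left(\left(-600\right) \left(-327\right) - 108695\right) + 70914} = \frac{1}{\left(196200 - 108695\right) + 70914} = \frac{1}{87505 + 70914} = \frac{1}{158419}$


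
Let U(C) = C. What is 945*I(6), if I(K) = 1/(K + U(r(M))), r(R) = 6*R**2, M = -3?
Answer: 63/4 ≈ 15.750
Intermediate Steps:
I(K) = 1/(54 + K) (I(K) = 1/(K + 6*(-3)**2) = 1/(K + 6*9) = 1/(K + 54) = 1/(54 + K))
945*I(6) = 945/(54 + 6) = 945/60 = 945*(1/60) = 63/4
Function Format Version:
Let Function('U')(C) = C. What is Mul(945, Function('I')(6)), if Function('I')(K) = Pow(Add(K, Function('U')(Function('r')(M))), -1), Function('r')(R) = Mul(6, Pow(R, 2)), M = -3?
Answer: Rational(63, 4) ≈ 15.750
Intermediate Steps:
Function('I')(K) = Pow(Add(54, K), -1) (Function('I')(K) = Pow(Add(K, Mul(6, Pow(-3, 2))), -1) = Pow(Add(K, Mul(6, 9)), -1) = Pow(Add(K, 54), -1) = Pow(Add(54, K), -1))
Mul(945, Function('I')(6)) = Mul(945, Pow(Add(54, 6), -1)) = Mul(945, Pow(60, -1)) = Mul(945, Rational(1, 60)) = Rational(63, 4)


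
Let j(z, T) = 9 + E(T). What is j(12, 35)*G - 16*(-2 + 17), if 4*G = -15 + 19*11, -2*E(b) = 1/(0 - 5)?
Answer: 4027/20 ≈ 201.35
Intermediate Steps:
E(b) = 1/10 (E(b) = -1/(2*(0 - 5)) = -1/2/(-5) = -1/2*(-1/5) = 1/10)
j(z, T) = 91/10 (j(z, T) = 9 + 1/10 = 91/10)
G = 97/2 (G = (-15 + 19*11)/4 = (-15 + 209)/4 = (1/4)*194 = 97/2 ≈ 48.500)
j(12, 35)*G - 16*(-2 + 17) = (91/10)*(97/2) - 16*(-2 + 17) = 8827/20 - 16*15 = 8827/20 - 240 = 4027/20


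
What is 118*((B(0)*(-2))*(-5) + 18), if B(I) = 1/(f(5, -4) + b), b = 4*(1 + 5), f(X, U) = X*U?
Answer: 2419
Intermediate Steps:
f(X, U) = U*X
b = 24 (b = 4*6 = 24)
B(I) = 1/4 (B(I) = 1/(-4*5 + 24) = 1/(-20 + 24) = 1/4)
118*((B(0)*(-2))*(-5) + 18) = 118*(((1/4)*(-2))*(-5) + 18) = 118*(-1/2*(-5) + 18) = 118*(5/2 + 18) = 118*(41/2) = 2419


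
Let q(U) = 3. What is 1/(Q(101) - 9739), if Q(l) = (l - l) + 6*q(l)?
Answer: -1/9721 ≈ -0.00010287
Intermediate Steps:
Q(l) = 18 (Q(l) = (l - l) + 6*3 = 0 + 18 = 18)
1/(Q(101) - 9739) = 1/(18 - 9739) = 1/(-9721) = -1/9721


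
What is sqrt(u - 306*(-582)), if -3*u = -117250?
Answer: sqrt(1954578)/3 ≈ 466.02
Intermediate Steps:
u = 117250/3 (u = -1/3*(-117250) = 117250/3 ≈ 39083.)
sqrt(u - 306*(-582)) = sqrt(117250/3 - 306*(-582)) = sqrt(117250/3 + 178092) = sqrt(651526/3) = sqrt(1954578)/3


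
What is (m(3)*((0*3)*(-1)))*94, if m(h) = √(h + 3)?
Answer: 0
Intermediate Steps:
m(h) = √(3 + h)
(m(3)*((0*3)*(-1)))*94 = (√(3 + 3)*((0*3)*(-1)))*94 = (√6*(0*(-1)))*94 = (√6*0)*94 = 0*94 = 0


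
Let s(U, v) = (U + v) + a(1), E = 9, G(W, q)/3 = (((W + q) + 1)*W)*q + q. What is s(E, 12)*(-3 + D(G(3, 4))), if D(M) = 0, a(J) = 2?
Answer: -69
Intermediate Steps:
G(W, q) = 3*q + 3*W*q*(1 + W + q) (G(W, q) = 3*((((W + q) + 1)*W)*q + q) = 3*(((1 + W + q)*W)*q + q) = 3*((W*(1 + W + q))*q + q) = 3*(W*q*(1 + W + q) + q) = 3*(q + W*q*(1 + W + q)) = 3*q + 3*W*q*(1 + W + q))
s(U, v) = 2 + U + v (s(U, v) = (U + v) + 2 = 2 + U + v)
s(E, 12)*(-3 + D(G(3, 4))) = (2 + 9 + 12)*(-3 + 0) = 23*(-3) = -69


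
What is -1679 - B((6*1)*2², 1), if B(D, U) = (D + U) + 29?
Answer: -1733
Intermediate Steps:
B(D, U) = 29 + D + U
-1679 - B((6*1)*2², 1) = -1679 - (29 + (6*1)*2² + 1) = -1679 - (29 + 6*4 + 1) = -1679 - (29 + 24 + 1) = -1679 - 1*54 = -1679 - 54 = -1733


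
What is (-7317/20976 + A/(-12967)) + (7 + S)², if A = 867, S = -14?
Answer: 4404909359/90665264 ≈ 48.584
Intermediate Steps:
(-7317/20976 + A/(-12967)) + (7 + S)² = (-7317/20976 + 867/(-12967)) + (7 - 14)² = (-7317*1/20976 + 867*(-1/12967)) + (-7)² = (-2439/6992 - 867/12967) + 49 = -37688577/90665264 + 49 = 4404909359/90665264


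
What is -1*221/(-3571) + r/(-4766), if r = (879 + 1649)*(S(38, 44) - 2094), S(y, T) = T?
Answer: 9253701843/8509693 ≈ 1087.4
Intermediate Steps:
r = -5182400 (r = (879 + 1649)*(44 - 2094) = 2528*(-2050) = -5182400)
-1*221/(-3571) + r/(-4766) = -1*221/(-3571) - 5182400/(-4766) = -221*(-1/3571) - 5182400*(-1/4766) = 221/3571 + 2591200/2383 = 9253701843/8509693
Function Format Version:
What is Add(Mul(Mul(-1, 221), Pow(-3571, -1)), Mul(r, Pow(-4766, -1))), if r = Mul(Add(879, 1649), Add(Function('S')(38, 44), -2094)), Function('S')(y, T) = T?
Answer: Rational(9253701843, 8509693) ≈ 1087.4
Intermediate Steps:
r = -5182400 (r = Mul(Add(879, 1649), Add(44, -2094)) = Mul(2528, -2050) = -5182400)
Add(Mul(Mul(-1, 221), Pow(-3571, -1)), Mul(r, Pow(-4766, -1))) = Add(Mul(Mul(-1, 221), Pow(-3571, -1)), Mul(-5182400, Pow(-4766, -1))) = Add(Mul(-221, Rational(-1, 3571)), Mul(-5182400, Rational(-1, 4766))) = Add(Rational(221, 3571), Rational(2591200, 2383)) = Rational(9253701843, 8509693)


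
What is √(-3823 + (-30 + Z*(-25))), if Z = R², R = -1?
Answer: I*√3878 ≈ 62.274*I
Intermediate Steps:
Z = 1 (Z = (-1)² = 1)
√(-3823 + (-30 + Z*(-25))) = √(-3823 + (-30 + 1*(-25))) = √(-3823 + (-30 - 25)) = √(-3823 - 55) = √(-3878) = I*√3878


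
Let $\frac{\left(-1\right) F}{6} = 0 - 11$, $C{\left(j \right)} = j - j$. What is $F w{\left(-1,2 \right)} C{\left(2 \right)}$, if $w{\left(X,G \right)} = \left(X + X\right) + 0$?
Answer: $0$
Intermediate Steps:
$C{\left(j \right)} = 0$
$F = 66$ ($F = - 6 \left(0 - 11\right) = \left(-6\right) \left(-11\right) = 66$)
$w{\left(X,G \right)} = 2 X$ ($w{\left(X,G \right)} = 2 X + 0 = 2 X$)
$F w{\left(-1,2 \right)} C{\left(2 \right)} = 66 \cdot 2 \left(-1\right) 0 = 66 \left(-2\right) 0 = \left(-132\right) 0 = 0$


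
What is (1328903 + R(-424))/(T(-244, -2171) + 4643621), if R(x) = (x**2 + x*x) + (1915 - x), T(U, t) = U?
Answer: 1690794/4643377 ≈ 0.36413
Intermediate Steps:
R(x) = 1915 - x + 2*x**2 (R(x) = (x**2 + x**2) + (1915 - x) = 2*x**2 + (1915 - x) = 1915 - x + 2*x**2)
(1328903 + R(-424))/(T(-244, -2171) + 4643621) = (1328903 + (1915 - 1*(-424) + 2*(-424)**2))/(-244 + 4643621) = (1328903 + (1915 + 424 + 2*179776))/4643377 = (1328903 + (1915 + 424 + 359552))*(1/4643377) = (1328903 + 361891)*(1/4643377) = 1690794*(1/4643377) = 1690794/4643377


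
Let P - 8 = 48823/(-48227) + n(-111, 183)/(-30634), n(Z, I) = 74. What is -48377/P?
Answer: -35735749277543/5159937382 ≈ -6925.6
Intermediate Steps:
P = 5159937382/738692959 (P = 8 + (48823/(-48227) + 74/(-30634)) = 8 + (48823*(-1/48227) + 74*(-1/30634)) = 8 + (-48823/48227 - 37/15317) = 8 - 749606290/738692959 = 5159937382/738692959 ≈ 6.9852)
-48377/P = -48377/5159937382/738692959 = -48377*738692959/5159937382 = -35735749277543/5159937382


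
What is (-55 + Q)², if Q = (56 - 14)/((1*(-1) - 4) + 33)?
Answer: 11449/4 ≈ 2862.3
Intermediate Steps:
Q = 3/2 (Q = 42/((-1 - 4) + 33) = 42/(-5 + 33) = 42/28 = 42*(1/28) = 3/2 ≈ 1.5000)
(-55 + Q)² = (-55 + 3/2)² = (-107/2)² = 11449/4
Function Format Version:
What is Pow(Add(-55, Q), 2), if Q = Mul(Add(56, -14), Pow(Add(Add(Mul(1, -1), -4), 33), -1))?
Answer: Rational(11449, 4) ≈ 2862.3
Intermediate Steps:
Q = Rational(3, 2) (Q = Mul(42, Pow(Add(Add(-1, -4), 33), -1)) = Mul(42, Pow(Add(-5, 33), -1)) = Mul(42, Pow(28, -1)) = Mul(42, Rational(1, 28)) = Rational(3, 2) ≈ 1.5000)
Pow(Add(-55, Q), 2) = Pow(Add(-55, Rational(3, 2)), 2) = Pow(Rational(-107, 2), 2) = Rational(11449, 4)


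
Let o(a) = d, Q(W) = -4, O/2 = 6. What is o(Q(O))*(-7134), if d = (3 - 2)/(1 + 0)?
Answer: -7134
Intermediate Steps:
O = 12 (O = 2*6 = 12)
d = 1 (d = 1/1 = 1*1 = 1)
o(a) = 1
o(Q(O))*(-7134) = 1*(-7134) = -7134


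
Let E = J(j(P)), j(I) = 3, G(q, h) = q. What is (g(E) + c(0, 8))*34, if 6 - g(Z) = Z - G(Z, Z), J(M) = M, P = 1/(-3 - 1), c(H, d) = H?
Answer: 204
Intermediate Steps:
P = -¼ (P = 1/(-4) = -¼ ≈ -0.25000)
E = 3
g(Z) = 6 (g(Z) = 6 - (Z - Z) = 6 - 1*0 = 6 + 0 = 6)
(g(E) + c(0, 8))*34 = (6 + 0)*34 = 6*34 = 204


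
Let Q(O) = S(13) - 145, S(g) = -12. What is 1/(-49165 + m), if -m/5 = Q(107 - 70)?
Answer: -1/48380 ≈ -2.0670e-5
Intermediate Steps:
Q(O) = -157 (Q(O) = -12 - 145 = -157)
m = 785 (m = -5*(-157) = 785)
1/(-49165 + m) = 1/(-49165 + 785) = 1/(-48380) = -1/48380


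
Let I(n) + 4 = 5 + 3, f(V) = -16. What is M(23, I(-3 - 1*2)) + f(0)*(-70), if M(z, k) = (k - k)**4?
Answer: 1120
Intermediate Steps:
I(n) = 4 (I(n) = -4 + (5 + 3) = -4 + 8 = 4)
M(z, k) = 0 (M(z, k) = 0**4 = 0)
M(23, I(-3 - 1*2)) + f(0)*(-70) = 0 - 16*(-70) = 0 + 1120 = 1120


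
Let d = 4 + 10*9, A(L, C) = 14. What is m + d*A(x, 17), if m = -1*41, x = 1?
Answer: 1275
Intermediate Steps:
d = 94 (d = 4 + 90 = 94)
m = -41
m + d*A(x, 17) = -41 + 94*14 = -41 + 1316 = 1275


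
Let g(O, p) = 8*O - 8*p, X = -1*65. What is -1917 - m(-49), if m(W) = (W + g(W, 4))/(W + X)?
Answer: -219011/114 ≈ -1921.1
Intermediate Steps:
X = -65
g(O, p) = -8*p + 8*O
m(W) = (-32 + 9*W)/(-65 + W) (m(W) = (W + (-8*4 + 8*W))/(W - 65) = (W + (-32 + 8*W))/(-65 + W) = (-32 + 9*W)/(-65 + W))
-1917 - m(-49) = -1917 - (-32 + 9*(-49))/(-65 - 49) = -1917 - (-32 - 441)/(-114) = -1917 - (-1)*(-473)/114 = -1917 - 1*473/114 = -1917 - 473/114 = -219011/114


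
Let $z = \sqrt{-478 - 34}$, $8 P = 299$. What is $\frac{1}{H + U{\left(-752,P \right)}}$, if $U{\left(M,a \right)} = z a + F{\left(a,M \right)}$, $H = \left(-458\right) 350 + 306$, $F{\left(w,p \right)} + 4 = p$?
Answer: $- \frac{80375}{12920638854} - \frac{299 i \sqrt{2}}{12920638854} \approx -6.2207 \cdot 10^{-6} - 3.2727 \cdot 10^{-8} i$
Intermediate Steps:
$P = \frac{299}{8}$ ($P = \frac{1}{8} \cdot 299 = \frac{299}{8} \approx 37.375$)
$F{\left(w,p \right)} = -4 + p$
$z = 16 i \sqrt{2}$ ($z = \sqrt{-512} = 16 i \sqrt{2} \approx 22.627 i$)
$H = -159994$ ($H = -160300 + 306 = -159994$)
$U{\left(M,a \right)} = -4 + M + 16 i a \sqrt{2}$ ($U{\left(M,a \right)} = 16 i \sqrt{2} a + \left(-4 + M\right) = 16 i a \sqrt{2} + \left(-4 + M\right) = -4 + M + 16 i a \sqrt{2}$)
$\frac{1}{H + U{\left(-752,P \right)}} = \frac{1}{-159994 - \left(756 - 16 i \frac{299}{8} \sqrt{2}\right)} = \frac{1}{-159994 - \left(756 - 598 i \sqrt{2}\right)} = \frac{1}{-160750 + 598 i \sqrt{2}}$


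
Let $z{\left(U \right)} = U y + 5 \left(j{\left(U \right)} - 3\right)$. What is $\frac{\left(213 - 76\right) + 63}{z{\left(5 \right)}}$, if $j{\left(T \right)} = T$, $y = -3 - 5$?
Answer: $- \frac{20}{3} \approx -6.6667$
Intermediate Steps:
$y = -8$
$z{\left(U \right)} = -15 - 3 U$ ($z{\left(U \right)} = U \left(-8\right) + 5 \left(U - 3\right) = - 8 U + 5 \left(-3 + U\right) = - 8 U + \left(-15 + 5 U\right) = -15 - 3 U$)
$\frac{\left(213 - 76\right) + 63}{z{\left(5 \right)}} = \frac{\left(213 - 76\right) + 63}{-15 - 15} = \frac{137 + 63}{-15 - 15} = \frac{200}{-30} = 200 \left(- \frac{1}{30}\right) = - \frac{20}{3}$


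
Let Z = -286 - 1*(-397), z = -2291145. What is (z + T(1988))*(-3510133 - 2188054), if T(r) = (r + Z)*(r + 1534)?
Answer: -29069489020671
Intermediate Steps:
Z = 111 (Z = -286 + 397 = 111)
T(r) = (111 + r)*(1534 + r) (T(r) = (r + 111)*(r + 1534) = (111 + r)*(1534 + r))
(z + T(1988))*(-3510133 - 2188054) = (-2291145 + (170274 + 1988² + 1645*1988))*(-3510133 - 2188054) = (-2291145 + (170274 + 3952144 + 3270260))*(-5698187) = (-2291145 + 7392678)*(-5698187) = 5101533*(-5698187) = -29069489020671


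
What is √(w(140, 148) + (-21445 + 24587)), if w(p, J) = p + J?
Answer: 7*√70 ≈ 58.566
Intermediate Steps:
w(p, J) = J + p
√(w(140, 148) + (-21445 + 24587)) = √((148 + 140) + (-21445 + 24587)) = √(288 + 3142) = √3430 = 7*√70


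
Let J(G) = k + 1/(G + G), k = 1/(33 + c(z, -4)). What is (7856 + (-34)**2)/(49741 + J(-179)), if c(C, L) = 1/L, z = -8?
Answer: 422644776/2332754719 ≈ 0.18118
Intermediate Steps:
k = 4/131 (k = 1/(33 + 1/(-4)) = 1/(33 - 1/4) = 1/(131/4) = 4/131 ≈ 0.030534)
J(G) = 4/131 + 1/(2*G) (J(G) = 4/131 + 1/(G + G) = 4/131 + 1/(2*G))
(7856 + (-34)**2)/(49741 + J(-179)) = (7856 + (-34)**2)/(49741 + (1/262)*(131 + 8*(-179))/(-179)) = (7856 + 1156)/(49741 + (1/262)*(-1/179)*(131 - 1432)) = 9012/(49741 + (1/262)*(-1/179)*(-1301)) = 9012/(49741 + 1301/46898) = 9012/(2332754719/46898) = 9012*(46898/2332754719) = 422644776/2332754719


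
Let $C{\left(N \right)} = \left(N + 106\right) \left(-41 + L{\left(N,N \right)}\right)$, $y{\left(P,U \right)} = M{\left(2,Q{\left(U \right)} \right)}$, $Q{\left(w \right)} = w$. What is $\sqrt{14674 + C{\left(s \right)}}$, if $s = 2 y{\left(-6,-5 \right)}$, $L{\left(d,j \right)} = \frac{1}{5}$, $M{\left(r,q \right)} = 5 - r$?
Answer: $\frac{\sqrt{252610}}{5} \approx 100.52$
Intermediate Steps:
$y{\left(P,U \right)} = 3$ ($y{\left(P,U \right)} = 5 - 2 = 3$)
$L{\left(d,j \right)} = \frac{1}{5}$
$s = 6$ ($s = 2 \cdot 3 = 6$)
$C{\left(N \right)} = - \frac{21624}{5} - \frac{204 N}{5}$ ($C{\left(N \right)} = \left(N + 106\right) \left(-41 + \frac{1}{5}\right) = \left(106 + N\right) \left(- \frac{204}{5}\right) = - \frac{21624}{5} - \frac{204 N}{5}$)
$\sqrt{14674 + C{\left(s \right)}} = \sqrt{14674 - \frac{22848}{5}} = \sqrt{\frac{50522}{5}} = \frac{\sqrt{252610}}{5}$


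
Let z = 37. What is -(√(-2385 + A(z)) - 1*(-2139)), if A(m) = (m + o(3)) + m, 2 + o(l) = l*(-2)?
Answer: -2139 - I*√2319 ≈ -2139.0 - 48.156*I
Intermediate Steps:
o(l) = -2 - 2*l (o(l) = -2 + l*(-2) = -2 - 2*l)
A(m) = -8 + 2*m (A(m) = (m + (-2 - 2*3)) + m = (m + (-2 - 6)) + m = (m - 8) + m = (-8 + m) + m = -8 + 2*m)
-(√(-2385 + A(z)) - 1*(-2139)) = -(√(-2385 + (-8 + 2*37)) - 1*(-2139)) = -(√(-2385 + (-8 + 74)) + 2139) = -(√(-2385 + 66) + 2139) = -(√(-2319) + 2139) = -(I*√2319 + 2139) = -(2139 + I*√2319) = -2139 - I*√2319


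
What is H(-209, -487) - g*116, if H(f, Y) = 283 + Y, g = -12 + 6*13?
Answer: -7860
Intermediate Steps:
g = 66 (g = -12 + 78 = 66)
H(-209, -487) - g*116 = (283 - 487) - 66*116 = -204 - 1*7656 = -204 - 7656 = -7860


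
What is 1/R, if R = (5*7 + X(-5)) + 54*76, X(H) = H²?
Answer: 1/4164 ≈ 0.00024015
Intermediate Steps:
R = 4164 (R = (5*7 + (-5)²) + 54*76 = (35 + 25) + 4104 = 60 + 4104 = 4164)
1/R = 1/4164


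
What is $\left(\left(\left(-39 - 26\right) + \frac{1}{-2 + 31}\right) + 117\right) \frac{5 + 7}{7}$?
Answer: $\frac{18108}{203} \approx 89.202$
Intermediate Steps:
$\left(\left(\left(-39 - 26\right) + \frac{1}{-2 + 31}\right) + 117\right) \frac{5 + 7}{7} = \left(\left(-65 + \frac{1}{29}\right) + 117\right) \frac{1}{7} \cdot 12 = \left(\left(-65 + \frac{1}{29}\right) + 117\right) \frac{12}{7} = \left(- \frac{1884}{29} + 117\right) \frac{12}{7} = \frac{1509}{29} \cdot \frac{12}{7} = \frac{18108}{203}$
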